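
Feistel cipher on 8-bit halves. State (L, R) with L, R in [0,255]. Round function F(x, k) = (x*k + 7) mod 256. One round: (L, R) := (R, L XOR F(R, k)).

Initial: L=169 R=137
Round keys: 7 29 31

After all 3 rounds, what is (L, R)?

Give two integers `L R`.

Round 1 (k=7): L=137 R=111
Round 2 (k=29): L=111 R=19
Round 3 (k=31): L=19 R=59

Answer: 19 59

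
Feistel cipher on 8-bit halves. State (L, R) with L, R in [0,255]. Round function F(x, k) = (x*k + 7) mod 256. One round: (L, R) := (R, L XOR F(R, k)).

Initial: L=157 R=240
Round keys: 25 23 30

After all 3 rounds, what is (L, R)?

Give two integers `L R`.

Answer: 253 71

Derivation:
Round 1 (k=25): L=240 R=234
Round 2 (k=23): L=234 R=253
Round 3 (k=30): L=253 R=71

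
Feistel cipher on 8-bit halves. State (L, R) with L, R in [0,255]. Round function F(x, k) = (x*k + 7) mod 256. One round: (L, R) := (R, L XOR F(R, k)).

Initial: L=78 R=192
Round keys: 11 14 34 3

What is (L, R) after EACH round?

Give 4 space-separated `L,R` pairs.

Answer: 192,9 9,69 69,56 56,234

Derivation:
Round 1 (k=11): L=192 R=9
Round 2 (k=14): L=9 R=69
Round 3 (k=34): L=69 R=56
Round 4 (k=3): L=56 R=234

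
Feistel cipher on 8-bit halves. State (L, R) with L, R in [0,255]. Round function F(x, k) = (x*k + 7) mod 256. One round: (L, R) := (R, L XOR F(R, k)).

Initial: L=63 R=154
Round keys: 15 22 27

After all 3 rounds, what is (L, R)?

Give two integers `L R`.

Answer: 201 8

Derivation:
Round 1 (k=15): L=154 R=50
Round 2 (k=22): L=50 R=201
Round 3 (k=27): L=201 R=8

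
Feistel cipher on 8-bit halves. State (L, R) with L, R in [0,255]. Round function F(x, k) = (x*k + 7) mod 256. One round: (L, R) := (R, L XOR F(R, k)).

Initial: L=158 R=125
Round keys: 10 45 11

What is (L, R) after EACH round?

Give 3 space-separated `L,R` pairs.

Round 1 (k=10): L=125 R=119
Round 2 (k=45): L=119 R=143
Round 3 (k=11): L=143 R=91

Answer: 125,119 119,143 143,91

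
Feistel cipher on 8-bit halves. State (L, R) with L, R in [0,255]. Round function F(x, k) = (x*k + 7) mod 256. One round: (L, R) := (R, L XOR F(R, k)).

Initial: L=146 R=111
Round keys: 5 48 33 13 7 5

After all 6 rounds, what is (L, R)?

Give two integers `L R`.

Answer: 250 11

Derivation:
Round 1 (k=5): L=111 R=160
Round 2 (k=48): L=160 R=104
Round 3 (k=33): L=104 R=207
Round 4 (k=13): L=207 R=226
Round 5 (k=7): L=226 R=250
Round 6 (k=5): L=250 R=11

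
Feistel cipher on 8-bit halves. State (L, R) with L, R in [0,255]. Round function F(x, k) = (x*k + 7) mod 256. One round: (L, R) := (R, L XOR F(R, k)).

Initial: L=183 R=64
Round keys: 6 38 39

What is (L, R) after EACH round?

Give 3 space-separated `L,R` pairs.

Answer: 64,48 48,103 103,136

Derivation:
Round 1 (k=6): L=64 R=48
Round 2 (k=38): L=48 R=103
Round 3 (k=39): L=103 R=136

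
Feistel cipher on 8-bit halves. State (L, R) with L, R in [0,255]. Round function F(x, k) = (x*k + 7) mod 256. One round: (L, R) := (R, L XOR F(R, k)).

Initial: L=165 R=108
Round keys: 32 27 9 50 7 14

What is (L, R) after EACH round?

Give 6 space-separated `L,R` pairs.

Round 1 (k=32): L=108 R=34
Round 2 (k=27): L=34 R=241
Round 3 (k=9): L=241 R=162
Round 4 (k=50): L=162 R=90
Round 5 (k=7): L=90 R=223
Round 6 (k=14): L=223 R=99

Answer: 108,34 34,241 241,162 162,90 90,223 223,99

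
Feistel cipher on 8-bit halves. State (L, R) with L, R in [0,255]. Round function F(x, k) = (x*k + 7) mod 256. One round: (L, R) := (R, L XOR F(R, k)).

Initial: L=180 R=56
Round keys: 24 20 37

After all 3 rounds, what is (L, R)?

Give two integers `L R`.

Round 1 (k=24): L=56 R=243
Round 2 (k=20): L=243 R=59
Round 3 (k=37): L=59 R=125

Answer: 59 125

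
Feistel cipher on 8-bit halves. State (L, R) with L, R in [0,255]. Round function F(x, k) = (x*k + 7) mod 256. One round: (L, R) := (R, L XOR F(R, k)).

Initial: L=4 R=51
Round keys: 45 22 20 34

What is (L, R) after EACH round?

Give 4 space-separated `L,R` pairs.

Round 1 (k=45): L=51 R=250
Round 2 (k=22): L=250 R=176
Round 3 (k=20): L=176 R=61
Round 4 (k=34): L=61 R=145

Answer: 51,250 250,176 176,61 61,145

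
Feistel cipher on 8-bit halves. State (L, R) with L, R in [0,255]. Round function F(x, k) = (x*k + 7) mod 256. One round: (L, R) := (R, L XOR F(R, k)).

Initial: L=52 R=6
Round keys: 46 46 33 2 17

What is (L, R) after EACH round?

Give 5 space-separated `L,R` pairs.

Round 1 (k=46): L=6 R=47
Round 2 (k=46): L=47 R=127
Round 3 (k=33): L=127 R=73
Round 4 (k=2): L=73 R=230
Round 5 (k=17): L=230 R=4

Answer: 6,47 47,127 127,73 73,230 230,4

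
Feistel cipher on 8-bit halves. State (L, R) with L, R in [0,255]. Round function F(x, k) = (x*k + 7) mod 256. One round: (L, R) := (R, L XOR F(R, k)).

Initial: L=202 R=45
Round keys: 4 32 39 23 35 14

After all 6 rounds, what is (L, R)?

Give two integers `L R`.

Round 1 (k=4): L=45 R=113
Round 2 (k=32): L=113 R=10
Round 3 (k=39): L=10 R=252
Round 4 (k=23): L=252 R=161
Round 5 (k=35): L=161 R=246
Round 6 (k=14): L=246 R=218

Answer: 246 218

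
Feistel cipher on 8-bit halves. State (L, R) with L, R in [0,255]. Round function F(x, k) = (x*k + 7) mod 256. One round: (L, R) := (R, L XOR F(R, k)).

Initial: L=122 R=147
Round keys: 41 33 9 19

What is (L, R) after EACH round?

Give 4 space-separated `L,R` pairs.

Answer: 147,232 232,124 124,139 139,36

Derivation:
Round 1 (k=41): L=147 R=232
Round 2 (k=33): L=232 R=124
Round 3 (k=9): L=124 R=139
Round 4 (k=19): L=139 R=36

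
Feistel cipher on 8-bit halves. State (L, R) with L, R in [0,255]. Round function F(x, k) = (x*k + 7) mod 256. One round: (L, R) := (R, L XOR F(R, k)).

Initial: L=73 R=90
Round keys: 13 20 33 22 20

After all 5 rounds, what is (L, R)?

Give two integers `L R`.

Round 1 (k=13): L=90 R=208
Round 2 (k=20): L=208 R=29
Round 3 (k=33): L=29 R=20
Round 4 (k=22): L=20 R=162
Round 5 (k=20): L=162 R=187

Answer: 162 187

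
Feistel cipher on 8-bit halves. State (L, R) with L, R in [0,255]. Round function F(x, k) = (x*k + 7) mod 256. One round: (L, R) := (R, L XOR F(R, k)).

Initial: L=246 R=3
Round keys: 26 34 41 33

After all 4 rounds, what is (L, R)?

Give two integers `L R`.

Round 1 (k=26): L=3 R=163
Round 2 (k=34): L=163 R=174
Round 3 (k=41): L=174 R=70
Round 4 (k=33): L=70 R=163

Answer: 70 163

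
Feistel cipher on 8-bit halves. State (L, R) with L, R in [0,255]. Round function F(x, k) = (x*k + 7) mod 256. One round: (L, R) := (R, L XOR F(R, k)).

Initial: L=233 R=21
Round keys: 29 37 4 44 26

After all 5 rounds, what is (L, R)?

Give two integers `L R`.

Answer: 134 201

Derivation:
Round 1 (k=29): L=21 R=129
Round 2 (k=37): L=129 R=185
Round 3 (k=4): L=185 R=106
Round 4 (k=44): L=106 R=134
Round 5 (k=26): L=134 R=201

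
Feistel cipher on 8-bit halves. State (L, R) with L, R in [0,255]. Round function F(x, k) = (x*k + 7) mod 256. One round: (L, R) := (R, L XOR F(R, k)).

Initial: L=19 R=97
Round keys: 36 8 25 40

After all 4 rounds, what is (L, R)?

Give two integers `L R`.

Answer: 133 105

Derivation:
Round 1 (k=36): L=97 R=184
Round 2 (k=8): L=184 R=166
Round 3 (k=25): L=166 R=133
Round 4 (k=40): L=133 R=105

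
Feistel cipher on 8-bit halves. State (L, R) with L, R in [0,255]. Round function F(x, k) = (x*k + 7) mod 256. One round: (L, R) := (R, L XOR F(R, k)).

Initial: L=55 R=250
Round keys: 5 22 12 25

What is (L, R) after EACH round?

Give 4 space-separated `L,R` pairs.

Round 1 (k=5): L=250 R=222
Round 2 (k=22): L=222 R=225
Round 3 (k=12): L=225 R=77
Round 4 (k=25): L=77 R=109

Answer: 250,222 222,225 225,77 77,109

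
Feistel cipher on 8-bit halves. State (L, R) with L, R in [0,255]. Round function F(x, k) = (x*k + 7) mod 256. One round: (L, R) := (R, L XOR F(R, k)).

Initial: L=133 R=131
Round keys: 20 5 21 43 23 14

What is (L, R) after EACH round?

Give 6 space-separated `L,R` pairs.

Round 1 (k=20): L=131 R=198
Round 2 (k=5): L=198 R=102
Round 3 (k=21): L=102 R=163
Round 4 (k=43): L=163 R=14
Round 5 (k=23): L=14 R=234
Round 6 (k=14): L=234 R=221

Answer: 131,198 198,102 102,163 163,14 14,234 234,221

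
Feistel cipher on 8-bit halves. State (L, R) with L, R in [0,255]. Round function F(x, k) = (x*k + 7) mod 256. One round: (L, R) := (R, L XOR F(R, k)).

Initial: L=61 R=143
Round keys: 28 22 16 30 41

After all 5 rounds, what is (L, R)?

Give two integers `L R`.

Round 1 (k=28): L=143 R=150
Round 2 (k=22): L=150 R=100
Round 3 (k=16): L=100 R=209
Round 4 (k=30): L=209 R=225
Round 5 (k=41): L=225 R=193

Answer: 225 193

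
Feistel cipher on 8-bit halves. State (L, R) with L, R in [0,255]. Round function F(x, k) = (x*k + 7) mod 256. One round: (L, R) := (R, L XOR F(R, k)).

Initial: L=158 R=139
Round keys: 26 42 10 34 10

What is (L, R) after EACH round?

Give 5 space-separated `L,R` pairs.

Answer: 139,187 187,62 62,200 200,169 169,105

Derivation:
Round 1 (k=26): L=139 R=187
Round 2 (k=42): L=187 R=62
Round 3 (k=10): L=62 R=200
Round 4 (k=34): L=200 R=169
Round 5 (k=10): L=169 R=105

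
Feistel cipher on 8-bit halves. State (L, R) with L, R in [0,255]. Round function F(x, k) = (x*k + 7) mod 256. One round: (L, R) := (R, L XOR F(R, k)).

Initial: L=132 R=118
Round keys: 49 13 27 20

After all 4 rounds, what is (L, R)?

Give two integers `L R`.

Round 1 (k=49): L=118 R=25
Round 2 (k=13): L=25 R=58
Round 3 (k=27): L=58 R=60
Round 4 (k=20): L=60 R=141

Answer: 60 141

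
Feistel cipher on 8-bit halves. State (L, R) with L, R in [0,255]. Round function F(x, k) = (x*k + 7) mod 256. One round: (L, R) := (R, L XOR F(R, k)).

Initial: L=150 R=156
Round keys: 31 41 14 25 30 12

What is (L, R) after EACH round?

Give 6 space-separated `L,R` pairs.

Round 1 (k=31): L=156 R=125
Round 2 (k=41): L=125 R=144
Round 3 (k=14): L=144 R=154
Round 4 (k=25): L=154 R=129
Round 5 (k=30): L=129 R=191
Round 6 (k=12): L=191 R=122

Answer: 156,125 125,144 144,154 154,129 129,191 191,122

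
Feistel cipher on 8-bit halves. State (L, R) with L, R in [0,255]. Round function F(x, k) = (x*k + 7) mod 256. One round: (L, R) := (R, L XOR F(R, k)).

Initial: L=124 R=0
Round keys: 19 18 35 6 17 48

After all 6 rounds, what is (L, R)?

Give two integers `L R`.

Round 1 (k=19): L=0 R=123
Round 2 (k=18): L=123 R=173
Round 3 (k=35): L=173 R=213
Round 4 (k=6): L=213 R=168
Round 5 (k=17): L=168 R=250
Round 6 (k=48): L=250 R=79

Answer: 250 79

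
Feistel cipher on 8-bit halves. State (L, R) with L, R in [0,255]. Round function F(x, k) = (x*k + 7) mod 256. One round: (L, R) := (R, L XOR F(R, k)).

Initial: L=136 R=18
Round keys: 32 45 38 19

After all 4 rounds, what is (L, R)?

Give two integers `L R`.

Answer: 24 183

Derivation:
Round 1 (k=32): L=18 R=207
Round 2 (k=45): L=207 R=120
Round 3 (k=38): L=120 R=24
Round 4 (k=19): L=24 R=183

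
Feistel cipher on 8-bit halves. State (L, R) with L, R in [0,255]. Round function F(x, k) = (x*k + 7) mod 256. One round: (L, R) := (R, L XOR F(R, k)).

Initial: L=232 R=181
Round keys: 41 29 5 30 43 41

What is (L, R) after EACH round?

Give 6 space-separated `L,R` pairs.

Round 1 (k=41): L=181 R=236
Round 2 (k=29): L=236 R=118
Round 3 (k=5): L=118 R=185
Round 4 (k=30): L=185 R=195
Round 5 (k=43): L=195 R=113
Round 6 (k=41): L=113 R=227

Answer: 181,236 236,118 118,185 185,195 195,113 113,227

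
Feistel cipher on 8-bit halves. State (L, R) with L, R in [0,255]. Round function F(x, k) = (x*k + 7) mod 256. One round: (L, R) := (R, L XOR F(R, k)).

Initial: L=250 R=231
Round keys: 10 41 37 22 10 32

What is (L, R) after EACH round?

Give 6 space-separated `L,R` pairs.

Answer: 231,247 247,113 113,171 171,200 200,124 124,79

Derivation:
Round 1 (k=10): L=231 R=247
Round 2 (k=41): L=247 R=113
Round 3 (k=37): L=113 R=171
Round 4 (k=22): L=171 R=200
Round 5 (k=10): L=200 R=124
Round 6 (k=32): L=124 R=79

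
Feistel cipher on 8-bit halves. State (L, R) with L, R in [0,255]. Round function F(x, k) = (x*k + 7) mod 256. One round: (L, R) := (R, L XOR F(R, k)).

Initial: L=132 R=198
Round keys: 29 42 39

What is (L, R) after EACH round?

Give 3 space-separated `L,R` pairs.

Answer: 198,241 241,87 87,185

Derivation:
Round 1 (k=29): L=198 R=241
Round 2 (k=42): L=241 R=87
Round 3 (k=39): L=87 R=185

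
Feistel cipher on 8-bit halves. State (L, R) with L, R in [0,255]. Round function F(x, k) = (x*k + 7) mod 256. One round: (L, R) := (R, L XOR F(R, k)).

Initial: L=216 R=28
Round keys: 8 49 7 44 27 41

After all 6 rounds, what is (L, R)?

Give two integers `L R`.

Answer: 204 38

Derivation:
Round 1 (k=8): L=28 R=63
Round 2 (k=49): L=63 R=10
Round 3 (k=7): L=10 R=114
Round 4 (k=44): L=114 R=149
Round 5 (k=27): L=149 R=204
Round 6 (k=41): L=204 R=38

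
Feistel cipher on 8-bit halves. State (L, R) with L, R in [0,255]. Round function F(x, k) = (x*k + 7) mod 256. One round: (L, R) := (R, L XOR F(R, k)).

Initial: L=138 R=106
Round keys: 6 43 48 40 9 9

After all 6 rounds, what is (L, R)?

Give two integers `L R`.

Round 1 (k=6): L=106 R=9
Round 2 (k=43): L=9 R=224
Round 3 (k=48): L=224 R=14
Round 4 (k=40): L=14 R=215
Round 5 (k=9): L=215 R=152
Round 6 (k=9): L=152 R=136

Answer: 152 136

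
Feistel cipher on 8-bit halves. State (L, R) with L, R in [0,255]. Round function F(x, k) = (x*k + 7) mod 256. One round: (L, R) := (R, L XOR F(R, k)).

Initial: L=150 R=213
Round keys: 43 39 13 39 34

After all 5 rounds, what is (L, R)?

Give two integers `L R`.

Answer: 180 206

Derivation:
Round 1 (k=43): L=213 R=88
Round 2 (k=39): L=88 R=186
Round 3 (k=13): L=186 R=33
Round 4 (k=39): L=33 R=180
Round 5 (k=34): L=180 R=206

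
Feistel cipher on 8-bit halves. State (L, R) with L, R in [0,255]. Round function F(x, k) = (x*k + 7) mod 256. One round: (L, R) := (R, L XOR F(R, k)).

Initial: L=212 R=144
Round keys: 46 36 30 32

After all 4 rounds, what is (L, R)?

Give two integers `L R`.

Round 1 (k=46): L=144 R=51
Round 2 (k=36): L=51 R=163
Round 3 (k=30): L=163 R=18
Round 4 (k=32): L=18 R=228

Answer: 18 228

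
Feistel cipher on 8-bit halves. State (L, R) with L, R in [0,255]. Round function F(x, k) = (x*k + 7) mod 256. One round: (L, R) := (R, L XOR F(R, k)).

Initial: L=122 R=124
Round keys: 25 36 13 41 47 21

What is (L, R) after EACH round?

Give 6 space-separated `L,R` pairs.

Round 1 (k=25): L=124 R=89
Round 2 (k=36): L=89 R=247
Round 3 (k=13): L=247 R=203
Round 4 (k=41): L=203 R=125
Round 5 (k=47): L=125 R=49
Round 6 (k=21): L=49 R=113

Answer: 124,89 89,247 247,203 203,125 125,49 49,113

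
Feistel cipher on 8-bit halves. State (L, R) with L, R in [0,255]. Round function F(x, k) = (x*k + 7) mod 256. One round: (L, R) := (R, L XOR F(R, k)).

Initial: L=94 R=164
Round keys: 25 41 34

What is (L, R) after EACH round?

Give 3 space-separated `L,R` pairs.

Round 1 (k=25): L=164 R=85
Round 2 (k=41): L=85 R=0
Round 3 (k=34): L=0 R=82

Answer: 164,85 85,0 0,82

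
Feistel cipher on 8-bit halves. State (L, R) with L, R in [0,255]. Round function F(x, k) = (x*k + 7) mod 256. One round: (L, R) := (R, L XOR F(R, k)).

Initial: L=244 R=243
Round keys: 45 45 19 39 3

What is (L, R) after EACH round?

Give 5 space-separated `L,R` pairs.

Round 1 (k=45): L=243 R=74
Round 2 (k=45): L=74 R=250
Round 3 (k=19): L=250 R=223
Round 4 (k=39): L=223 R=250
Round 5 (k=3): L=250 R=42

Answer: 243,74 74,250 250,223 223,250 250,42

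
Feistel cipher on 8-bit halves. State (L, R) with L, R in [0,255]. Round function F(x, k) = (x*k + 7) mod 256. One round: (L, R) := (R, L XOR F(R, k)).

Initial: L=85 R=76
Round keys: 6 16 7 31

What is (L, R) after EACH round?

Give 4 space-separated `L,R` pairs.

Round 1 (k=6): L=76 R=154
Round 2 (k=16): L=154 R=235
Round 3 (k=7): L=235 R=238
Round 4 (k=31): L=238 R=50

Answer: 76,154 154,235 235,238 238,50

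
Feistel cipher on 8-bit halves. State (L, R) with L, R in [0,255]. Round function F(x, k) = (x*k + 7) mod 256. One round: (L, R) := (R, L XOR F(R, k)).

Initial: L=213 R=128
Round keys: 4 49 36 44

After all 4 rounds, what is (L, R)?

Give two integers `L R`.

Answer: 217 234

Derivation:
Round 1 (k=4): L=128 R=210
Round 2 (k=49): L=210 R=185
Round 3 (k=36): L=185 R=217
Round 4 (k=44): L=217 R=234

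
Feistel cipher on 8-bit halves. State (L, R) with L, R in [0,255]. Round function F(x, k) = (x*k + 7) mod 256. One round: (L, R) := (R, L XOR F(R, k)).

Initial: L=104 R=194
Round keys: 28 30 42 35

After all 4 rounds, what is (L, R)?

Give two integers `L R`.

Round 1 (k=28): L=194 R=87
Round 2 (k=30): L=87 R=251
Round 3 (k=42): L=251 R=98
Round 4 (k=35): L=98 R=150

Answer: 98 150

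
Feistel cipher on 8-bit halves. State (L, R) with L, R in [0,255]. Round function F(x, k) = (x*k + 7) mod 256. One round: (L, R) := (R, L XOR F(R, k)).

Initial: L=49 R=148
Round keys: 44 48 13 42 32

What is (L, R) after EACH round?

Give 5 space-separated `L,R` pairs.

Round 1 (k=44): L=148 R=70
Round 2 (k=48): L=70 R=179
Round 3 (k=13): L=179 R=88
Round 4 (k=42): L=88 R=196
Round 5 (k=32): L=196 R=223

Answer: 148,70 70,179 179,88 88,196 196,223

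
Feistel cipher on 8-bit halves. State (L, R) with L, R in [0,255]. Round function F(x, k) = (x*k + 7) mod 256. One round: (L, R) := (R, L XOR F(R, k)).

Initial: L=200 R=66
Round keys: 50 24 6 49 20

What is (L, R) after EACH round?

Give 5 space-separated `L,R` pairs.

Round 1 (k=50): L=66 R=35
Round 2 (k=24): L=35 R=13
Round 3 (k=6): L=13 R=118
Round 4 (k=49): L=118 R=144
Round 5 (k=20): L=144 R=49

Answer: 66,35 35,13 13,118 118,144 144,49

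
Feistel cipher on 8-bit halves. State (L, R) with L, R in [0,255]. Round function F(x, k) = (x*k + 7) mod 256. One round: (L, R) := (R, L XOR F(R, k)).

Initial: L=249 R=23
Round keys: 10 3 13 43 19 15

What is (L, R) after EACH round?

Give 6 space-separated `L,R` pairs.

Answer: 23,20 20,84 84,95 95,168 168,32 32,79

Derivation:
Round 1 (k=10): L=23 R=20
Round 2 (k=3): L=20 R=84
Round 3 (k=13): L=84 R=95
Round 4 (k=43): L=95 R=168
Round 5 (k=19): L=168 R=32
Round 6 (k=15): L=32 R=79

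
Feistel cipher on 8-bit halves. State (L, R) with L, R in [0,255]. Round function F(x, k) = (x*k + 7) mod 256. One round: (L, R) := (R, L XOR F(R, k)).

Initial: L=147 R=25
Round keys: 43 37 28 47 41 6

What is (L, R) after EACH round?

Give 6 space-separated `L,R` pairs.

Answer: 25,169 169,109 109,90 90,224 224,189 189,149

Derivation:
Round 1 (k=43): L=25 R=169
Round 2 (k=37): L=169 R=109
Round 3 (k=28): L=109 R=90
Round 4 (k=47): L=90 R=224
Round 5 (k=41): L=224 R=189
Round 6 (k=6): L=189 R=149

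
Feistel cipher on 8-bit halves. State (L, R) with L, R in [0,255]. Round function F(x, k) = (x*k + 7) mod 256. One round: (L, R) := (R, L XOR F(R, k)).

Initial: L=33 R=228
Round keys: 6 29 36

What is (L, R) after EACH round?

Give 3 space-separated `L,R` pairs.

Round 1 (k=6): L=228 R=126
Round 2 (k=29): L=126 R=169
Round 3 (k=36): L=169 R=181

Answer: 228,126 126,169 169,181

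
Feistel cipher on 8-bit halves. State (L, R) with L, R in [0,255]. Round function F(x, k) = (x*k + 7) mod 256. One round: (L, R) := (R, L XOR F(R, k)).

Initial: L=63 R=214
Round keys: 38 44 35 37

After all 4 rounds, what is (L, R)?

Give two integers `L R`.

Round 1 (k=38): L=214 R=244
Round 2 (k=44): L=244 R=33
Round 3 (k=35): L=33 R=126
Round 4 (k=37): L=126 R=28

Answer: 126 28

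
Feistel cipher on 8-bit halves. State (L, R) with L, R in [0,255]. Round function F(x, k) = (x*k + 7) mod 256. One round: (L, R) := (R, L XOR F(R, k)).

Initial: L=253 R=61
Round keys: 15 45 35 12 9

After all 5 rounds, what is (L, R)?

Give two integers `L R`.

Answer: 180 120

Derivation:
Round 1 (k=15): L=61 R=103
Round 2 (k=45): L=103 R=31
Round 3 (k=35): L=31 R=35
Round 4 (k=12): L=35 R=180
Round 5 (k=9): L=180 R=120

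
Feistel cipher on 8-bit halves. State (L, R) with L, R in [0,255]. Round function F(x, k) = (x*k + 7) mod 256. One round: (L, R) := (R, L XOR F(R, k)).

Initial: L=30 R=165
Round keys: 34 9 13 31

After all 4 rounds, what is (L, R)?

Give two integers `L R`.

Round 1 (k=34): L=165 R=239
Round 2 (k=9): L=239 R=203
Round 3 (k=13): L=203 R=185
Round 4 (k=31): L=185 R=165

Answer: 185 165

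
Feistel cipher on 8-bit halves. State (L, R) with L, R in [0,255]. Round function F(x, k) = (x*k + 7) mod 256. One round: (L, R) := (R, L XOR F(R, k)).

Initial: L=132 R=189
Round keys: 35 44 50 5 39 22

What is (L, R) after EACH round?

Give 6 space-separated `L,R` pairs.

Answer: 189,90 90,194 194,177 177,190 190,72 72,137

Derivation:
Round 1 (k=35): L=189 R=90
Round 2 (k=44): L=90 R=194
Round 3 (k=50): L=194 R=177
Round 4 (k=5): L=177 R=190
Round 5 (k=39): L=190 R=72
Round 6 (k=22): L=72 R=137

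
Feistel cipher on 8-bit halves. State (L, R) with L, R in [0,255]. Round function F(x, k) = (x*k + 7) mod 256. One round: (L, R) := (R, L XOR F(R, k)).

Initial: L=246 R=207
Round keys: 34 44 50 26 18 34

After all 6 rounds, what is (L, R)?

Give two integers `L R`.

Answer: 81 210

Derivation:
Round 1 (k=34): L=207 R=115
Round 2 (k=44): L=115 R=4
Round 3 (k=50): L=4 R=188
Round 4 (k=26): L=188 R=27
Round 5 (k=18): L=27 R=81
Round 6 (k=34): L=81 R=210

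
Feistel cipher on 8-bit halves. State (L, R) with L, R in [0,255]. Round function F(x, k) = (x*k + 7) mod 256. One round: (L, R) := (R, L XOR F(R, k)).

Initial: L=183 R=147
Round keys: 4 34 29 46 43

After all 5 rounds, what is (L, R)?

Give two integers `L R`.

Round 1 (k=4): L=147 R=228
Round 2 (k=34): L=228 R=220
Round 3 (k=29): L=220 R=23
Round 4 (k=46): L=23 R=245
Round 5 (k=43): L=245 R=57

Answer: 245 57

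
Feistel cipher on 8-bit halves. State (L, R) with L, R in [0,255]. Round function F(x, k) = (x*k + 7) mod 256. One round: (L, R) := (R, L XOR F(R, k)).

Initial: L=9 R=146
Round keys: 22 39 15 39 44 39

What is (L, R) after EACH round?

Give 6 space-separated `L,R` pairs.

Round 1 (k=22): L=146 R=154
Round 2 (k=39): L=154 R=239
Round 3 (k=15): L=239 R=146
Round 4 (k=39): L=146 R=170
Round 5 (k=44): L=170 R=173
Round 6 (k=39): L=173 R=200

Answer: 146,154 154,239 239,146 146,170 170,173 173,200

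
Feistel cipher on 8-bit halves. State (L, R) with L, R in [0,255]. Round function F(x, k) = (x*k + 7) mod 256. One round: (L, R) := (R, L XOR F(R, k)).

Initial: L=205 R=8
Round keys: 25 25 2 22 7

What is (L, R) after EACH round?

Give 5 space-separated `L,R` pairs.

Round 1 (k=25): L=8 R=2
Round 2 (k=25): L=2 R=49
Round 3 (k=2): L=49 R=107
Round 4 (k=22): L=107 R=8
Round 5 (k=7): L=8 R=84

Answer: 8,2 2,49 49,107 107,8 8,84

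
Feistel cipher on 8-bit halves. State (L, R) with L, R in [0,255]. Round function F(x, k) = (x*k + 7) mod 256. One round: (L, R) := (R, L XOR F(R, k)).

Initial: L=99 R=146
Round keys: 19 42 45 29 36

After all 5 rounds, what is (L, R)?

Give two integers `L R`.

Answer: 40 77

Derivation:
Round 1 (k=19): L=146 R=190
Round 2 (k=42): L=190 R=161
Round 3 (k=45): L=161 R=234
Round 4 (k=29): L=234 R=40
Round 5 (k=36): L=40 R=77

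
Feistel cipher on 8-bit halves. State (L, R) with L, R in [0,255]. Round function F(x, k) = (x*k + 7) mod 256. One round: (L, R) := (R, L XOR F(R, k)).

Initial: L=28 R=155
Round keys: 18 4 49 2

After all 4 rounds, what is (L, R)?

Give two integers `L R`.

Round 1 (k=18): L=155 R=241
Round 2 (k=4): L=241 R=80
Round 3 (k=49): L=80 R=166
Round 4 (k=2): L=166 R=3

Answer: 166 3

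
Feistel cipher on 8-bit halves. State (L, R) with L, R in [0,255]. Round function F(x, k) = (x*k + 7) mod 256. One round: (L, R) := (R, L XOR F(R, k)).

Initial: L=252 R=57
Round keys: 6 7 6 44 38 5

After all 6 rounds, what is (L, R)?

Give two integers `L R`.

Round 1 (k=6): L=57 R=161
Round 2 (k=7): L=161 R=87
Round 3 (k=6): L=87 R=176
Round 4 (k=44): L=176 R=16
Round 5 (k=38): L=16 R=215
Round 6 (k=5): L=215 R=42

Answer: 215 42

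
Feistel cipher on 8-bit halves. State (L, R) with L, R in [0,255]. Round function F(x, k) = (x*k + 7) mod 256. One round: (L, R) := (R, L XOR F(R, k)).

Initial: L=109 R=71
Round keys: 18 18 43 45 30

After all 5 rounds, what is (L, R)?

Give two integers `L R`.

Answer: 42 44

Derivation:
Round 1 (k=18): L=71 R=104
Round 2 (k=18): L=104 R=16
Round 3 (k=43): L=16 R=223
Round 4 (k=45): L=223 R=42
Round 5 (k=30): L=42 R=44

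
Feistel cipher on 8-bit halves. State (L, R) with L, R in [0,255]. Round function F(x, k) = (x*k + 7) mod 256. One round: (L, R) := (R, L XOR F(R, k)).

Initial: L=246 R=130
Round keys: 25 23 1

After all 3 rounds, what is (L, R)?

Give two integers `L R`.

Answer: 162 230

Derivation:
Round 1 (k=25): L=130 R=79
Round 2 (k=23): L=79 R=162
Round 3 (k=1): L=162 R=230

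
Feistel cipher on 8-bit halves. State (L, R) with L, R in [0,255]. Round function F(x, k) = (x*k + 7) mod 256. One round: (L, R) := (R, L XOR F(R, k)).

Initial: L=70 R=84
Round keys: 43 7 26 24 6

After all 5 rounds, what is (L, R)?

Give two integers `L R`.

Round 1 (k=43): L=84 R=101
Round 2 (k=7): L=101 R=158
Round 3 (k=26): L=158 R=118
Round 4 (k=24): L=118 R=137
Round 5 (k=6): L=137 R=75

Answer: 137 75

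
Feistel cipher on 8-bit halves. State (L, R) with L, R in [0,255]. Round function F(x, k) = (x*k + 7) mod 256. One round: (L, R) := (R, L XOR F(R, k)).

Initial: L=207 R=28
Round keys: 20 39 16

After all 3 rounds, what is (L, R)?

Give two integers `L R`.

Round 1 (k=20): L=28 R=248
Round 2 (k=39): L=248 R=211
Round 3 (k=16): L=211 R=207

Answer: 211 207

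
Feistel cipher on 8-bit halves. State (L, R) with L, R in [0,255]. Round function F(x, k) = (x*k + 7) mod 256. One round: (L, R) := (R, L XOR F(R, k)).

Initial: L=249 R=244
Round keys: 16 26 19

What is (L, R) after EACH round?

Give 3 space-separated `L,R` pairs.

Round 1 (k=16): L=244 R=190
Round 2 (k=26): L=190 R=167
Round 3 (k=19): L=167 R=210

Answer: 244,190 190,167 167,210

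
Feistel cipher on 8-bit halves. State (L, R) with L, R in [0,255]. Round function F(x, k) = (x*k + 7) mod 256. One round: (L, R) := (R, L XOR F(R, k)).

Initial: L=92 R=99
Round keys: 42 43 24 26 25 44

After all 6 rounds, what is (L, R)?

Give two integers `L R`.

Round 1 (k=42): L=99 R=25
Round 2 (k=43): L=25 R=89
Round 3 (k=24): L=89 R=70
Round 4 (k=26): L=70 R=122
Round 5 (k=25): L=122 R=183
Round 6 (k=44): L=183 R=1

Answer: 183 1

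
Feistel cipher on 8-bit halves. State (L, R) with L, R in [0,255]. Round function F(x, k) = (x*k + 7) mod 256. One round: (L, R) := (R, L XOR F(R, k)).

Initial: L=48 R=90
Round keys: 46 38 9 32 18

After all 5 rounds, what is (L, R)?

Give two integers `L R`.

Answer: 4 14

Derivation:
Round 1 (k=46): L=90 R=3
Round 2 (k=38): L=3 R=35
Round 3 (k=9): L=35 R=65
Round 4 (k=32): L=65 R=4
Round 5 (k=18): L=4 R=14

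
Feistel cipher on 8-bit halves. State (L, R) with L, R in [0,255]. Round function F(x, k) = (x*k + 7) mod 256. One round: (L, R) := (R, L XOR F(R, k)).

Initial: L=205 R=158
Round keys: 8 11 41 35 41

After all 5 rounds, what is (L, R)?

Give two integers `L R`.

Round 1 (k=8): L=158 R=58
Round 2 (k=11): L=58 R=27
Round 3 (k=41): L=27 R=96
Round 4 (k=35): L=96 R=60
Round 5 (k=41): L=60 R=195

Answer: 60 195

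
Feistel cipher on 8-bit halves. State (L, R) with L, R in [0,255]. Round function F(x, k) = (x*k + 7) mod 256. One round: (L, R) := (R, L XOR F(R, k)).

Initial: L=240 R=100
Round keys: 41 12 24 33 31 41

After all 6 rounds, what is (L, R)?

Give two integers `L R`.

Answer: 71 210

Derivation:
Round 1 (k=41): L=100 R=251
Round 2 (k=12): L=251 R=175
Round 3 (k=24): L=175 R=148
Round 4 (k=33): L=148 R=180
Round 5 (k=31): L=180 R=71
Round 6 (k=41): L=71 R=210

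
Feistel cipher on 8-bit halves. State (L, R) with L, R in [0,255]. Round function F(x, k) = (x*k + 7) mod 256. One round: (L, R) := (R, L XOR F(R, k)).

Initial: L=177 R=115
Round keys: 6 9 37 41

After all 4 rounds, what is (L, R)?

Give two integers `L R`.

Round 1 (k=6): L=115 R=8
Round 2 (k=9): L=8 R=60
Round 3 (k=37): L=60 R=187
Round 4 (k=41): L=187 R=198

Answer: 187 198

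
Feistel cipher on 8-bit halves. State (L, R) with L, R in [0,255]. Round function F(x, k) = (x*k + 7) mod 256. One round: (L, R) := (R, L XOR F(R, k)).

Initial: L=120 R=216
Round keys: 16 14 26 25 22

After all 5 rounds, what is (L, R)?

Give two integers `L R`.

Answer: 84 161

Derivation:
Round 1 (k=16): L=216 R=255
Round 2 (k=14): L=255 R=33
Round 3 (k=26): L=33 R=158
Round 4 (k=25): L=158 R=84
Round 5 (k=22): L=84 R=161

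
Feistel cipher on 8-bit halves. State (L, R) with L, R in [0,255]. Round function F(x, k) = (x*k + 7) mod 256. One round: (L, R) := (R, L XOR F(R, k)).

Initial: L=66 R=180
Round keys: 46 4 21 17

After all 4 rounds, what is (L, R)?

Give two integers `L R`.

Round 1 (k=46): L=180 R=29
Round 2 (k=4): L=29 R=207
Round 3 (k=21): L=207 R=31
Round 4 (k=17): L=31 R=217

Answer: 31 217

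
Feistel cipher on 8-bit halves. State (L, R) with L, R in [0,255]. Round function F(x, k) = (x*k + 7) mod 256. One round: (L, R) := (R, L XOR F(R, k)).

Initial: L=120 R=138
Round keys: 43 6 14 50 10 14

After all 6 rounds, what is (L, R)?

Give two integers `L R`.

Answer: 19 225

Derivation:
Round 1 (k=43): L=138 R=77
Round 2 (k=6): L=77 R=95
Round 3 (k=14): L=95 R=116
Round 4 (k=50): L=116 R=240
Round 5 (k=10): L=240 R=19
Round 6 (k=14): L=19 R=225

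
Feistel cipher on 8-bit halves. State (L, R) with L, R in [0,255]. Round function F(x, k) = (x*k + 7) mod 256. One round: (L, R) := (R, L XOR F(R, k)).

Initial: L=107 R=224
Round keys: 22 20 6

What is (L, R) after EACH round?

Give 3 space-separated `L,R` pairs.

Round 1 (k=22): L=224 R=44
Round 2 (k=20): L=44 R=151
Round 3 (k=6): L=151 R=189

Answer: 224,44 44,151 151,189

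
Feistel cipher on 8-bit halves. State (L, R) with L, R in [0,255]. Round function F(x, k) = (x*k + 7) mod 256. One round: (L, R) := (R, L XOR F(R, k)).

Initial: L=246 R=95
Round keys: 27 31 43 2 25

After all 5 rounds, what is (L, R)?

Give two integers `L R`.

Round 1 (k=27): L=95 R=250
Round 2 (k=31): L=250 R=18
Round 3 (k=43): L=18 R=247
Round 4 (k=2): L=247 R=231
Round 5 (k=25): L=231 R=97

Answer: 231 97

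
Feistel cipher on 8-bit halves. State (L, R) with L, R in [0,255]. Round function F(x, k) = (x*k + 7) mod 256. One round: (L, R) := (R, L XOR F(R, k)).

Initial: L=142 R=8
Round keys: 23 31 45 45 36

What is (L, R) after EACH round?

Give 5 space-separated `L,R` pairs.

Answer: 8,49 49,254 254,156 156,141 141,71

Derivation:
Round 1 (k=23): L=8 R=49
Round 2 (k=31): L=49 R=254
Round 3 (k=45): L=254 R=156
Round 4 (k=45): L=156 R=141
Round 5 (k=36): L=141 R=71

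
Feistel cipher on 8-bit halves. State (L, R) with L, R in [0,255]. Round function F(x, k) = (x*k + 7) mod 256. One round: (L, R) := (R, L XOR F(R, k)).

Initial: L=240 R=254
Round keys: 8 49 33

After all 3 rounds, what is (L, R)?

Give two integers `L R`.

Round 1 (k=8): L=254 R=7
Round 2 (k=49): L=7 R=160
Round 3 (k=33): L=160 R=160

Answer: 160 160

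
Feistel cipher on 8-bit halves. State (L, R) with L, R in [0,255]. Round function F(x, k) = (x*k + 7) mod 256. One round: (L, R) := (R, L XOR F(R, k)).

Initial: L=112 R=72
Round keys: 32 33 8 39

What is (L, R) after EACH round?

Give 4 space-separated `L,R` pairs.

Answer: 72,119 119,22 22,192 192,81

Derivation:
Round 1 (k=32): L=72 R=119
Round 2 (k=33): L=119 R=22
Round 3 (k=8): L=22 R=192
Round 4 (k=39): L=192 R=81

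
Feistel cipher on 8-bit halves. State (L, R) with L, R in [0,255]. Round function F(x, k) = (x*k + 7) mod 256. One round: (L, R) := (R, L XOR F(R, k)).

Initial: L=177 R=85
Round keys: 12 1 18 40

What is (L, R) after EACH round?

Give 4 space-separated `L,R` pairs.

Round 1 (k=12): L=85 R=178
Round 2 (k=1): L=178 R=236
Round 3 (k=18): L=236 R=45
Round 4 (k=40): L=45 R=227

Answer: 85,178 178,236 236,45 45,227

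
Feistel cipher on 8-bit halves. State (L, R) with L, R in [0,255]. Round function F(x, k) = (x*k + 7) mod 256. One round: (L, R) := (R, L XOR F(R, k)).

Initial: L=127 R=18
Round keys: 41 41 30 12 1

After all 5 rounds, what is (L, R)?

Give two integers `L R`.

Answer: 228 212

Derivation:
Round 1 (k=41): L=18 R=150
Round 2 (k=41): L=150 R=31
Round 3 (k=30): L=31 R=63
Round 4 (k=12): L=63 R=228
Round 5 (k=1): L=228 R=212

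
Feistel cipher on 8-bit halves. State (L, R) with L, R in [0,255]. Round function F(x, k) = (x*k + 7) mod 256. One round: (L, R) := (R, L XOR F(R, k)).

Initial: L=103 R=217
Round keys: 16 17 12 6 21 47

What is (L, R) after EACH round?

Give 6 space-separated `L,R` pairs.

Answer: 217,240 240,46 46,223 223,111 111,253 253,21

Derivation:
Round 1 (k=16): L=217 R=240
Round 2 (k=17): L=240 R=46
Round 3 (k=12): L=46 R=223
Round 4 (k=6): L=223 R=111
Round 5 (k=21): L=111 R=253
Round 6 (k=47): L=253 R=21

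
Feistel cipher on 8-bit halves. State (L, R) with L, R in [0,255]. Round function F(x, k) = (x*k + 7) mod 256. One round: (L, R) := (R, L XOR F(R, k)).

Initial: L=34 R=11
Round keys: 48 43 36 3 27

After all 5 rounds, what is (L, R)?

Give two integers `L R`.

Round 1 (k=48): L=11 R=53
Round 2 (k=43): L=53 R=229
Round 3 (k=36): L=229 R=14
Round 4 (k=3): L=14 R=212
Round 5 (k=27): L=212 R=109

Answer: 212 109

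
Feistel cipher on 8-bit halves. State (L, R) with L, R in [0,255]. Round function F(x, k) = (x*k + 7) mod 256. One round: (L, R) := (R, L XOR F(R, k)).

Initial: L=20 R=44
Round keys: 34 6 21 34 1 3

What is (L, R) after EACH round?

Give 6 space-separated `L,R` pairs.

Answer: 44,203 203,229 229,27 27,120 120,100 100,75

Derivation:
Round 1 (k=34): L=44 R=203
Round 2 (k=6): L=203 R=229
Round 3 (k=21): L=229 R=27
Round 4 (k=34): L=27 R=120
Round 5 (k=1): L=120 R=100
Round 6 (k=3): L=100 R=75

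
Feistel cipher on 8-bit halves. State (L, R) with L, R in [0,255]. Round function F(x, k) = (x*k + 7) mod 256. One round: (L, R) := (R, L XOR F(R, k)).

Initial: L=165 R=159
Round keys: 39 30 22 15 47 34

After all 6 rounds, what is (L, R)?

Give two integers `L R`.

Round 1 (k=39): L=159 R=229
Round 2 (k=30): L=229 R=66
Round 3 (k=22): L=66 R=86
Round 4 (k=15): L=86 R=83
Round 5 (k=47): L=83 R=18
Round 6 (k=34): L=18 R=56

Answer: 18 56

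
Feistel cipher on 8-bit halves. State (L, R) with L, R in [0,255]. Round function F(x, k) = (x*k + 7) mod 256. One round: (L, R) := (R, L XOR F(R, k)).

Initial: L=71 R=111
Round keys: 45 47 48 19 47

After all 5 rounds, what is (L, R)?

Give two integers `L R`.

Round 1 (k=45): L=111 R=205
Round 2 (k=47): L=205 R=197
Round 3 (k=48): L=197 R=58
Round 4 (k=19): L=58 R=144
Round 5 (k=47): L=144 R=77

Answer: 144 77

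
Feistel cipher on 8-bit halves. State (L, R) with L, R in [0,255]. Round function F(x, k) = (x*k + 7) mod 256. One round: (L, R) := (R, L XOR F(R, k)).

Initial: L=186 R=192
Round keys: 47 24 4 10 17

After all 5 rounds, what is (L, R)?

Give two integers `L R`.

Answer: 140 173

Derivation:
Round 1 (k=47): L=192 R=253
Round 2 (k=24): L=253 R=127
Round 3 (k=4): L=127 R=254
Round 4 (k=10): L=254 R=140
Round 5 (k=17): L=140 R=173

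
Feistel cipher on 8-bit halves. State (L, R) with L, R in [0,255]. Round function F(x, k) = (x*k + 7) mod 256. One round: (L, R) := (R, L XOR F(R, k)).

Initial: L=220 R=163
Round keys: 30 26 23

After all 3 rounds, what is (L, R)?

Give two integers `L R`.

Round 1 (k=30): L=163 R=253
Round 2 (k=26): L=253 R=26
Round 3 (k=23): L=26 R=160

Answer: 26 160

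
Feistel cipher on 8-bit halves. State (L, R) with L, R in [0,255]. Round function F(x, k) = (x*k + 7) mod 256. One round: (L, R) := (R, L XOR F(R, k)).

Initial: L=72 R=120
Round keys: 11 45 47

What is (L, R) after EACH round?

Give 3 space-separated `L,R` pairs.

Round 1 (k=11): L=120 R=103
Round 2 (k=45): L=103 R=90
Round 3 (k=47): L=90 R=234

Answer: 120,103 103,90 90,234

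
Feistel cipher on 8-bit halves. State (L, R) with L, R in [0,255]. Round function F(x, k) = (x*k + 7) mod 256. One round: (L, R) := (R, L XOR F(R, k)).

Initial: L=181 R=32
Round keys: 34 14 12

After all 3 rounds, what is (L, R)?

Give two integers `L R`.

Answer: 99 89

Derivation:
Round 1 (k=34): L=32 R=242
Round 2 (k=14): L=242 R=99
Round 3 (k=12): L=99 R=89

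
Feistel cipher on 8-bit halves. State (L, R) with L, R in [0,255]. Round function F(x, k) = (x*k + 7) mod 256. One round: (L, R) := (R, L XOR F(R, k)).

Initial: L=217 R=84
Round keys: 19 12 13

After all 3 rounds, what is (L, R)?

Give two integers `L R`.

Answer: 107 236

Derivation:
Round 1 (k=19): L=84 R=154
Round 2 (k=12): L=154 R=107
Round 3 (k=13): L=107 R=236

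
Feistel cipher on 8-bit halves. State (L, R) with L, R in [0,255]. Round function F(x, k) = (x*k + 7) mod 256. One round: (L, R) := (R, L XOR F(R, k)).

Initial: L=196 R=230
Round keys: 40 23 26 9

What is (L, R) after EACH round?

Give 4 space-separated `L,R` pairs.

Answer: 230,51 51,122 122,88 88,101

Derivation:
Round 1 (k=40): L=230 R=51
Round 2 (k=23): L=51 R=122
Round 3 (k=26): L=122 R=88
Round 4 (k=9): L=88 R=101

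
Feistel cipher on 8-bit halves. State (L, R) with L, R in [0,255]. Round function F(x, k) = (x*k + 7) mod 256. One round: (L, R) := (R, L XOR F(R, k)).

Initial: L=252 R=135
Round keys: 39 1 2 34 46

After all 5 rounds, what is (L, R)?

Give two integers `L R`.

Answer: 49 110

Derivation:
Round 1 (k=39): L=135 R=100
Round 2 (k=1): L=100 R=236
Round 3 (k=2): L=236 R=187
Round 4 (k=34): L=187 R=49
Round 5 (k=46): L=49 R=110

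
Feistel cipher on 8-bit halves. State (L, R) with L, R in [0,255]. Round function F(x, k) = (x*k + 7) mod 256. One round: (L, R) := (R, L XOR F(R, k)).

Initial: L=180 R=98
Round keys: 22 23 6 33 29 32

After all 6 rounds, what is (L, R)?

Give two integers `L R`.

Round 1 (k=22): L=98 R=199
Round 2 (k=23): L=199 R=138
Round 3 (k=6): L=138 R=132
Round 4 (k=33): L=132 R=129
Round 5 (k=29): L=129 R=32
Round 6 (k=32): L=32 R=134

Answer: 32 134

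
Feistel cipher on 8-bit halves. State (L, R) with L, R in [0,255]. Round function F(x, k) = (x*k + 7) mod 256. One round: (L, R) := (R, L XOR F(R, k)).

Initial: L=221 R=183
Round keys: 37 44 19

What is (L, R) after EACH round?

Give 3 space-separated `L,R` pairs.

Round 1 (k=37): L=183 R=167
Round 2 (k=44): L=167 R=12
Round 3 (k=19): L=12 R=76

Answer: 183,167 167,12 12,76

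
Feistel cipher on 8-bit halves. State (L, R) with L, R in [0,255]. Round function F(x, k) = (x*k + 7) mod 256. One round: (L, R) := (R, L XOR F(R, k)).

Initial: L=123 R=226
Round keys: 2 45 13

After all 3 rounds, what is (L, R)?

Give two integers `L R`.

Round 1 (k=2): L=226 R=176
Round 2 (k=45): L=176 R=21
Round 3 (k=13): L=21 R=168

Answer: 21 168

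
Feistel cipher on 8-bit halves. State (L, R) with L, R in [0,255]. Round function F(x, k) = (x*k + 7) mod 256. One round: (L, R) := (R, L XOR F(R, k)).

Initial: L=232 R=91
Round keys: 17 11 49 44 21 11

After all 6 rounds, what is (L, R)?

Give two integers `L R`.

Answer: 15 233

Derivation:
Round 1 (k=17): L=91 R=250
Round 2 (k=11): L=250 R=158
Round 3 (k=49): L=158 R=191
Round 4 (k=44): L=191 R=69
Round 5 (k=21): L=69 R=15
Round 6 (k=11): L=15 R=233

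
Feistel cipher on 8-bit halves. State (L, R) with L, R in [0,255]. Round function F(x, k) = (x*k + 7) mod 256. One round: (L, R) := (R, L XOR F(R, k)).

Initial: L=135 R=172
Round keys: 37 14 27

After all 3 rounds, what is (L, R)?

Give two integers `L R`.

Round 1 (k=37): L=172 R=100
Round 2 (k=14): L=100 R=211
Round 3 (k=27): L=211 R=44

Answer: 211 44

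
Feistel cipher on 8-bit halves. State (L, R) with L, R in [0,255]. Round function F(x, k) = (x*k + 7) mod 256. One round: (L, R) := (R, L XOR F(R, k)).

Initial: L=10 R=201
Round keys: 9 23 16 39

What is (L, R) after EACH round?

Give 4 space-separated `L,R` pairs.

Answer: 201,18 18,108 108,213 213,22

Derivation:
Round 1 (k=9): L=201 R=18
Round 2 (k=23): L=18 R=108
Round 3 (k=16): L=108 R=213
Round 4 (k=39): L=213 R=22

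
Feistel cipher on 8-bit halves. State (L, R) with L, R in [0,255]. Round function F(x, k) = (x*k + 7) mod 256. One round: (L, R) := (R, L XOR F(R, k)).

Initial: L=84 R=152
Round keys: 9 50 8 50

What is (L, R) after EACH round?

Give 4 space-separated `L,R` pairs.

Answer: 152,11 11,181 181,164 164,186

Derivation:
Round 1 (k=9): L=152 R=11
Round 2 (k=50): L=11 R=181
Round 3 (k=8): L=181 R=164
Round 4 (k=50): L=164 R=186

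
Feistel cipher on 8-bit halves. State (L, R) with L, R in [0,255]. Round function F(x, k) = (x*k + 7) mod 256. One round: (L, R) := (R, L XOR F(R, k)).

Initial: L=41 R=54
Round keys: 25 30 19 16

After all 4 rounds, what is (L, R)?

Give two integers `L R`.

Round 1 (k=25): L=54 R=100
Round 2 (k=30): L=100 R=137
Round 3 (k=19): L=137 R=86
Round 4 (k=16): L=86 R=238

Answer: 86 238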